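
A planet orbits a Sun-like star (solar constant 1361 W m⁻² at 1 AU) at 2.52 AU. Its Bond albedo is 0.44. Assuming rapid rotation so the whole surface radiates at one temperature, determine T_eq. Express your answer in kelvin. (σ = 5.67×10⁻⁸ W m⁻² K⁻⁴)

Flux at 2.52 AU: S = 1361/2.52² = 214 W m⁻².
Energy balance: absorbed = emitted ⇒ πR²·S(1−A) = 4πR²·σT_eq⁴, so T_eq⁴ = S(1−A)/(4σ).
T_eq = [214 × 0.56 / (4 × 5.67×10⁻⁸)]^(1/4) = (5.29×10⁸)^(1/4) = 152 K.

T_eq ≈ 152 K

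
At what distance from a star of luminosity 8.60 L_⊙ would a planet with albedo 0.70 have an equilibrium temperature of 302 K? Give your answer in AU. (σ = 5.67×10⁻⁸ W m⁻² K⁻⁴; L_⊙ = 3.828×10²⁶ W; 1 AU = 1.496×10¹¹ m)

L = 8.60 × 3.828×10²⁶ = 3.29×10²⁷ W.
From T_eq⁴ = L(1−A)/(16πσd²): d = √[L(1−A)/(16πσT_eq⁴)].
d = √[3.29×10²⁷ × 0.30 / (16π × 5.67×10⁻⁸ × (302)⁴)] = 2.04×10¹¹ m = 1.36 AU.

d ≈ 1.36 AU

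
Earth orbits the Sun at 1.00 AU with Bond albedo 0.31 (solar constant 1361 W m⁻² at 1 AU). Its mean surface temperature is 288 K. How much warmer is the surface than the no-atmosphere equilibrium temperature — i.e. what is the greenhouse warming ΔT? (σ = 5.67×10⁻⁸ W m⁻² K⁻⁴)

ΔT ≈ 34.3 K

S = 1361/1.00² = 1361 W m⁻².
T_eq = [S(1−A)/(4σ)]^(1/4) = [1361×0.69/(4×5.67×10⁻⁸)]^(1/4) = 253.7 K.
ΔT = T_surf − T_eq = 288 − 253.7.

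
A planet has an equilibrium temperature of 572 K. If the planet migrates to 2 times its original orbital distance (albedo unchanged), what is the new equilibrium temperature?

T_eq ∝ L^(1/4) · d^(−1/2).
T′ = 572 / 2^(1/2) = 404 K.

T_eq ≈ 404 K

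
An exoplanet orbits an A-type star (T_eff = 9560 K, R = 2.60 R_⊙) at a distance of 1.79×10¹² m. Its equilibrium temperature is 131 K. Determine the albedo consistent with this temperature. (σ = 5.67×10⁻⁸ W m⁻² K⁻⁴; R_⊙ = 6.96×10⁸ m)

R_⋆ = 2.60 × 6.96×10⁸ = 1.81×10⁹ m.
L = 4πR_⋆²σT_⋆⁴ = 4π(1.81×10⁹)² × 5.67×10⁻⁸ × (9560)⁴ = 1.95×10²⁸ W.
S = L/(4πd²) = 484 W m⁻².
From T_eq⁴ = S(1−A)/(4σ): 1−A = 4σT_eq⁴/S.
1−A = 4 × 5.67×10⁻⁸ × (131)⁴ / 484 = 0.138.

A ≈ 0.86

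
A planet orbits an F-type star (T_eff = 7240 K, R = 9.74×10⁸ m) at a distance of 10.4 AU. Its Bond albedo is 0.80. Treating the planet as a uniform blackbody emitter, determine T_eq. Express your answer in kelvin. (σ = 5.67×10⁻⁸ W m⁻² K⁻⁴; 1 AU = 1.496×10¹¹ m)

d = 10.4 AU = 1.56×10¹² m.
L = 4πR_⋆²σT_⋆⁴ = 4π(9.74×10⁸)² × 5.67×10⁻⁸ × (7240)⁴ = 1.86×10²⁷ W.
S = L/(4πd²) = 61.1 W m⁻².
Energy balance: absorbed = emitted ⇒ πR²·S(1−A) = 4πR²·σT_eq⁴, so T_eq⁴ = S(1−A)/(4σ).
T_eq = [61.1 × 0.20 / (4 × 5.67×10⁻⁸)]^(1/4) = (5.38×10⁷)^(1/4) = 85.7 K.

T_eq ≈ 85.7 K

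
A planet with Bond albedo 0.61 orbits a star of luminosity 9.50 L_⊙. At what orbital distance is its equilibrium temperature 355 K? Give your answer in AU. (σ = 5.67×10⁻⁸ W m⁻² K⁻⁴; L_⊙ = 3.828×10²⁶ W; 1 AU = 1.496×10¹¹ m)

L = 9.50 × 3.828×10²⁶ = 3.64×10²⁷ W.
From T_eq⁴ = L(1−A)/(16πσd²): d = √[L(1−A)/(16πσT_eq⁴)].
d = √[3.64×10²⁷ × 0.39 / (16π × 5.67×10⁻⁸ × (355)⁴)] = 1.77×10¹¹ m = 1.18 AU.

d ≈ 1.18 AU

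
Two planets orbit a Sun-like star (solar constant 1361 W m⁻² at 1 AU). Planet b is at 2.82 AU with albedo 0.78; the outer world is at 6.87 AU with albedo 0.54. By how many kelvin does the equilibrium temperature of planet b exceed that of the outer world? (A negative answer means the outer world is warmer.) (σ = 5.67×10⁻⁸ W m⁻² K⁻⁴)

T_eq = [S₀(1−A)/(4σd²)]^(1/4), so T ∝ (1−A)^(1/4) / √d.
T₁ = [1361×0.22/(4×5.67×10⁻⁸×2.82²)]^(1/4) = 113.51 K.
T₂ = [1361×0.46/(4×5.67×10⁻⁸×6.87²)]^(1/4) = 87.45 K.

ΔT ≈ 26.1 K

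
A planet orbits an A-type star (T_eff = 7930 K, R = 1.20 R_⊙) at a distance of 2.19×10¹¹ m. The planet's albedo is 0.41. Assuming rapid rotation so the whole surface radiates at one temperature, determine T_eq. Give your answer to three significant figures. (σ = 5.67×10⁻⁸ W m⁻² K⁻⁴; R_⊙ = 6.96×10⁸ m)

R_⋆ = 1.20 × 6.96×10⁸ = 8.35×10⁸ m.
L = 4πR_⋆²σT_⋆⁴ = 4π(8.35×10⁸)² × 5.67×10⁻⁸ × (7930)⁴ = 1.97×10²⁷ W.
S = L/(4πd²) = 3260 W m⁻².
Energy balance: absorbed = emitted ⇒ πR²·S(1−A) = 4πR²·σT_eq⁴, so T_eq⁴ = S(1−A)/(4σ).
T_eq = [3260 × 0.59 / (4 × 5.67×10⁻⁸)]^(1/4) = (8.48×10⁹)^(1/4) = 303 K.

T_eq ≈ 303 K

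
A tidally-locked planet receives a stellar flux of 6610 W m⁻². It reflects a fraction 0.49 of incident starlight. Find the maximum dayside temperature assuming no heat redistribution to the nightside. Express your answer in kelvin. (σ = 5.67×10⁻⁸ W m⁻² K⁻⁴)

With no redistribution each surface element balances locally: S(1−A) = σT⁴.
T = [6610 × 0.51 / 5.67×10⁻⁸]^(1/4) = (5.95×10¹⁰)^(1/4) = 494 K.

T_ss ≈ 494 K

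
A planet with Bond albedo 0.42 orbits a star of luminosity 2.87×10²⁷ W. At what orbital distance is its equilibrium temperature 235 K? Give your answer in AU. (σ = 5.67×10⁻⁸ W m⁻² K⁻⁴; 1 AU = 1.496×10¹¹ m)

From T_eq⁴ = L(1−A)/(16πσd²): d = √[L(1−A)/(16πσT_eq⁴)].
d = √[2.87×10²⁷ × 0.58 / (16π × 5.67×10⁻⁸ × (235)⁴)] = 4.38×10¹¹ m = 2.93 AU.

d ≈ 2.93 AU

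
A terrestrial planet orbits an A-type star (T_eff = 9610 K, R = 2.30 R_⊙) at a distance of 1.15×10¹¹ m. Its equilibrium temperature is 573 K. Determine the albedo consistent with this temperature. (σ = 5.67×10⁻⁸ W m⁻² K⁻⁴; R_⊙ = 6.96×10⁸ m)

R_⋆ = 2.30 × 6.96×10⁸ = 1.60×10⁹ m.
L = 4πR_⋆²σT_⋆⁴ = 4π(1.60×10⁹)² × 5.67×10⁻⁸ × (9610)⁴ = 1.56×10²⁸ W.
S = L/(4πd²) = 9.37×10⁴ W m⁻².
From T_eq⁴ = S(1−A)/(4σ): 1−A = 4σT_eq⁴/S.
1−A = 4 × 5.67×10⁻⁸ × (573)⁴ / 9.37×10⁴ = 0.261.

A ≈ 0.74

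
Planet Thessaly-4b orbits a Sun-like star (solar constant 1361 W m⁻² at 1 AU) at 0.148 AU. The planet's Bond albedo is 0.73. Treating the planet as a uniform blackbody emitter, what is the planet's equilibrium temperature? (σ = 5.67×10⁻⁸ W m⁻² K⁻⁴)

T_eq ≈ 522 K

Flux at 0.148 AU: S = 1361/0.148² = 6.21×10⁴ W m⁻².
Energy balance: absorbed = emitted ⇒ πR²·S(1−A) = 4πR²·σT_eq⁴, so T_eq⁴ = S(1−A)/(4σ).
T_eq = [6.21×10⁴ × 0.27 / (4 × 5.67×10⁻⁸)]^(1/4) = (7.40×10¹⁰)^(1/4) = 522 K.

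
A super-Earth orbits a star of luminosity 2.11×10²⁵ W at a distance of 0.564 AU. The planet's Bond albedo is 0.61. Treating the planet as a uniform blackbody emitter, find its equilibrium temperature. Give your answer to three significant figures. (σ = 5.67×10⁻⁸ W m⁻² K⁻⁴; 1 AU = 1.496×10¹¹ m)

T_eq ≈ 142 K

d = 0.564 AU = 8.44×10¹⁰ m.
Flux: S = L/(4πd²) = 2.11×10²⁵/(4π×(8.44×10¹⁰)²) = 236 W m⁻².
Energy balance: absorbed = emitted ⇒ πR²·S(1−A) = 4πR²·σT_eq⁴, so T_eq⁴ = S(1−A)/(4σ).
T_eq = [236 × 0.39 / (4 × 5.67×10⁻⁸)]^(1/4) = (4.06×10⁸)^(1/4) = 142 K.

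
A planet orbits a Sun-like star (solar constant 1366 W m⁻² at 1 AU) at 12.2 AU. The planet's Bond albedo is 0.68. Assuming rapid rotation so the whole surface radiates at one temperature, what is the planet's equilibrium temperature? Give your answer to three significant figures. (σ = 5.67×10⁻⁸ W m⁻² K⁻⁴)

Flux at 12.2 AU: S = 1366/12.2² = 9.18 W m⁻².
Energy balance: absorbed = emitted ⇒ πR²·S(1−A) = 4πR²·σT_eq⁴, so T_eq⁴ = S(1−A)/(4σ).
T_eq = [9.18 × 0.32 / (4 × 5.67×10⁻⁸)]^(1/4) = (1.29×10⁷)^(1/4) = 60.0 K.

T_eq ≈ 60.0 K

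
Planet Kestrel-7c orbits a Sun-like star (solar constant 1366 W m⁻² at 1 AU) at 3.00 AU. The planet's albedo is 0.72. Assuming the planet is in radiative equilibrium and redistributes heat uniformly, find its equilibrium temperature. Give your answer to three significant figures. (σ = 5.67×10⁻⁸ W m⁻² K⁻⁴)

T_eq ≈ 117 K

Flux at 3.00 AU: S = 1366/3.00² = 152 W m⁻².
Energy balance: absorbed = emitted ⇒ πR²·S(1−A) = 4πR²·σT_eq⁴, so T_eq⁴ = S(1−A)/(4σ).
T_eq = [152 × 0.28 / (4 × 5.67×10⁻⁸)]^(1/4) = (1.87×10⁸)^(1/4) = 117 K.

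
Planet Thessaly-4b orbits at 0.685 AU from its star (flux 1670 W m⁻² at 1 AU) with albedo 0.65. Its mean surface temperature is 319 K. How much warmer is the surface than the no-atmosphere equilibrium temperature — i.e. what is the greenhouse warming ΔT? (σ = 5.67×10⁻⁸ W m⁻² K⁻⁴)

S = 1670/0.685² = 3559 W m⁻².
T_eq = [S(1−A)/(4σ)]^(1/4) = [3559×0.35/(4×5.67×10⁻⁸)]^(1/4) = 272.2 K.
ΔT = T_surf − T_eq = 319 − 272.2.

ΔT ≈ 46.8 K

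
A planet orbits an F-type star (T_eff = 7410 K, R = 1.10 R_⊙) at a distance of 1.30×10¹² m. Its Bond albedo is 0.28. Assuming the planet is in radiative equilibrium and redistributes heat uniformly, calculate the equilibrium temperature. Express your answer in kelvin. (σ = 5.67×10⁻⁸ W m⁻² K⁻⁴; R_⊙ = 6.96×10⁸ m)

T_eq ≈ 117 K

R_⋆ = 1.10 × 6.96×10⁸ = 7.66×10⁸ m.
L = 4πR_⋆²σT_⋆⁴ = 4π(7.66×10⁸)² × 5.67×10⁻⁸ × (7410)⁴ = 1.26×10²⁷ W.
S = L/(4πd²) = 59.3 W m⁻².
Energy balance: absorbed = emitted ⇒ πR²·S(1−A) = 4πR²·σT_eq⁴, so T_eq⁴ = S(1−A)/(4σ).
T_eq = [59.3 × 0.72 / (4 × 5.67×10⁻⁸)]^(1/4) = (1.88×10⁸)^(1/4) = 117 K.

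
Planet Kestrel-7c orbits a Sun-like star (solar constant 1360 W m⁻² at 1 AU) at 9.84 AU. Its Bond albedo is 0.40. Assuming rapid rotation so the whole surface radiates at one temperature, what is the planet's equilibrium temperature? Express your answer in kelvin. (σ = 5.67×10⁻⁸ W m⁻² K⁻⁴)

T_eq ≈ 78.1 K

Flux at 9.84 AU: S = 1360/9.84² = 14.0 W m⁻².
Energy balance: absorbed = emitted ⇒ πR²·S(1−A) = 4πR²·σT_eq⁴, so T_eq⁴ = S(1−A)/(4σ).
T_eq = [14.0 × 0.60 / (4 × 5.67×10⁻⁸)]^(1/4) = (3.72×10⁷)^(1/4) = 78.1 K.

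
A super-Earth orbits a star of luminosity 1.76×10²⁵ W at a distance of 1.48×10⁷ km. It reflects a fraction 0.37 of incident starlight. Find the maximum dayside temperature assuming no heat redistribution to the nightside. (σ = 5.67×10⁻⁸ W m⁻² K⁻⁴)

d = 1.48×10⁷ km = 1.48×10¹⁰ m.
Flux: S = L/(4πd²) = 1.76×10²⁵/(4π×(1.48×10¹⁰)²) = 6390 W m⁻².
With no redistribution each surface element balances locally: S(1−A) = σT⁴.
T = [6390 × 0.63 / 5.67×10⁻⁸]^(1/4) = (7.10×10¹⁰)^(1/4) = 516 K.

T_ss ≈ 516 K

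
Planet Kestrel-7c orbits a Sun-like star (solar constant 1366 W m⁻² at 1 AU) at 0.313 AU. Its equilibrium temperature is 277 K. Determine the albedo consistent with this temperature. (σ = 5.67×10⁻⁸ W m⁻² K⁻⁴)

Flux at 0.313 AU: S = 1366/0.313² = 1.39×10⁴ W m⁻².
From T_eq⁴ = S(1−A)/(4σ): 1−A = 4σT_eq⁴/S.
1−A = 4 × 5.67×10⁻⁸ × (277)⁴ / 1.39×10⁴ = 0.096.

A ≈ 0.90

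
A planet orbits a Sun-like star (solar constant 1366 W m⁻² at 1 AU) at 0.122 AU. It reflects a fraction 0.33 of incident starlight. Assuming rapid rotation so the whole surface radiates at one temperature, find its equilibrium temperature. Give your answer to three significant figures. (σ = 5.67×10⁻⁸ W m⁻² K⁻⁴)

T_eq ≈ 722 K

Flux at 0.122 AU: S = 1366/0.122² = 9.18×10⁴ W m⁻².
Energy balance: absorbed = emitted ⇒ πR²·S(1−A) = 4πR²·σT_eq⁴, so T_eq⁴ = S(1−A)/(4σ).
T_eq = [9.18×10⁴ × 0.67 / (4 × 5.67×10⁻⁸)]^(1/4) = (2.71×10¹¹)^(1/4) = 722 K.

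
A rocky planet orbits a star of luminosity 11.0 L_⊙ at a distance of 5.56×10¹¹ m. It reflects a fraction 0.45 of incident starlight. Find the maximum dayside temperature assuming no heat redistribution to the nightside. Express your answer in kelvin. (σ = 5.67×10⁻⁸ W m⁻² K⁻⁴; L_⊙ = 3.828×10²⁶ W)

T_ss ≈ 320 K

L = 11.0 × 3.828×10²⁶ = 4.21×10²⁷ W.
Flux: S = L/(4πd²) = 4.21×10²⁷/(4π×(5.56×10¹¹)²) = 1080 W m⁻².
With no redistribution each surface element balances locally: S(1−A) = σT⁴.
T = [1080 × 0.55 / 5.67×10⁻⁸]^(1/4) = (1.05×10¹⁰)^(1/4) = 320 K.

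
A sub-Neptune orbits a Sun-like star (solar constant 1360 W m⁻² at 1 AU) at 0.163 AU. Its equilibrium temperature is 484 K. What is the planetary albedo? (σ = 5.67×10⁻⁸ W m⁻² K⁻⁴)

A ≈ 0.76

Flux at 0.163 AU: S = 1360/0.163² = 5.12×10⁴ W m⁻².
From T_eq⁴ = S(1−A)/(4σ): 1−A = 4σT_eq⁴/S.
1−A = 4 × 5.67×10⁻⁸ × (484)⁴ / 5.12×10⁴ = 0.243.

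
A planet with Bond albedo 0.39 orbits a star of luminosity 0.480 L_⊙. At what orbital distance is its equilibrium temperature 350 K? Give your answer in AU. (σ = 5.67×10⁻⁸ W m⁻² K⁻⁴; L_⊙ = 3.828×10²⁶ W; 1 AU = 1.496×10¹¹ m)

d ≈ 0.342 AU

L = 0.480 × 3.828×10²⁶ = 1.84×10²⁶ W.
From T_eq⁴ = L(1−A)/(16πσd²): d = √[L(1−A)/(16πσT_eq⁴)].
d = √[1.84×10²⁶ × 0.61 / (16π × 5.67×10⁻⁸ × (350)⁴)] = 5.12×10¹⁰ m = 0.342 AU.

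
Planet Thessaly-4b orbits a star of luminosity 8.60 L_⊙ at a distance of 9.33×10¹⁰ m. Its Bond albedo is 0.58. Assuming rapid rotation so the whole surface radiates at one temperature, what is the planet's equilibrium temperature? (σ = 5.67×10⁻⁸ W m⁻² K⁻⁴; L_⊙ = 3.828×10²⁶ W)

T_eq ≈ 486 K

L = 8.60 × 3.828×10²⁶ = 3.29×10²⁷ W.
Flux: S = L/(4πd²) = 3.29×10²⁷/(4π×(9.33×10¹⁰)²) = 3.01×10⁴ W m⁻².
Energy balance: absorbed = emitted ⇒ πR²·S(1−A) = 4πR²·σT_eq⁴, so T_eq⁴ = S(1−A)/(4σ).
T_eq = [3.01×10⁴ × 0.42 / (4 × 5.67×10⁻⁸)]^(1/4) = (5.57×10¹⁰)^(1/4) = 486 K.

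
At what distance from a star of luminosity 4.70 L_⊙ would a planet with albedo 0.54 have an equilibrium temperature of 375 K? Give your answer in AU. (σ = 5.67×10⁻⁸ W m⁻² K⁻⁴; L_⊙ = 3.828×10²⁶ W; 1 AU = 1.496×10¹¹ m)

d ≈ 0.810 AU

L = 4.70 × 3.828×10²⁶ = 1.80×10²⁷ W.
From T_eq⁴ = L(1−A)/(16πσd²): d = √[L(1−A)/(16πσT_eq⁴)].
d = √[1.80×10²⁷ × 0.46 / (16π × 5.67×10⁻⁸ × (375)⁴)] = 1.21×10¹¹ m = 0.810 AU.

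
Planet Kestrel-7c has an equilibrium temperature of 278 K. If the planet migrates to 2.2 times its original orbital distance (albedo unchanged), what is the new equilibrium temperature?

T_eq ∝ L^(1/4) · d^(−1/2).
T′ = 278 / 2.2^(1/2) = 187 K.

T_eq ≈ 187 K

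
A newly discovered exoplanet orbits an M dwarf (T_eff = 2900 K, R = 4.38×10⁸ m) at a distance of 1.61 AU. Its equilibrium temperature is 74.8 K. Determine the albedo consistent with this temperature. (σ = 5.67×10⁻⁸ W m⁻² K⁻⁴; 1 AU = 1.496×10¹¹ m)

d = 1.61 AU = 2.41×10¹¹ m.
L = 4πR_⋆²σT_⋆⁴ = 4π(4.38×10⁸)² × 5.67×10⁻⁸ × (2900)⁴ = 9.67×10²⁴ W.
S = L/(4πd²) = 13.3 W m⁻².
From T_eq⁴ = S(1−A)/(4σ): 1−A = 4σT_eq⁴/S.
1−A = 4 × 5.67×10⁻⁸ × (74.8)⁴ / 13.3 = 0.535.

A ≈ 0.46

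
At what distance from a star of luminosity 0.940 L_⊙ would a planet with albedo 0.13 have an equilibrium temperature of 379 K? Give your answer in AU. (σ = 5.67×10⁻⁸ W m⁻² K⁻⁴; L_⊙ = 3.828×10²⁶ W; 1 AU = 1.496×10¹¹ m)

d ≈ 0.488 AU

L = 0.940 × 3.828×10²⁶ = 3.60×10²⁶ W.
From T_eq⁴ = L(1−A)/(16πσd²): d = √[L(1−A)/(16πσT_eq⁴)].
d = √[3.60×10²⁶ × 0.87 / (16π × 5.67×10⁻⁸ × (379)⁴)] = 7.30×10¹⁰ m = 0.488 AU.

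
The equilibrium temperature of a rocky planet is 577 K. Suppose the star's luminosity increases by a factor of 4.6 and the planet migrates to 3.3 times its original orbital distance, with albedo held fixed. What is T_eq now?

T_eq ∝ L^(1/4) · d^(−1/2).
T′ = 577 × 4.6^(1/4) / 3.3^(1/2) = 465 K.

T_eq ≈ 465 K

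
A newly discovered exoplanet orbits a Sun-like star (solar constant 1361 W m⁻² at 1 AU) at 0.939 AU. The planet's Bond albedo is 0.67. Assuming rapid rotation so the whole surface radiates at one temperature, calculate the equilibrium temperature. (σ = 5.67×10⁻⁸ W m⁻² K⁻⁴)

Flux at 0.939 AU: S = 1361/0.939² = 1540 W m⁻².
Energy balance: absorbed = emitted ⇒ πR²·S(1−A) = 4πR²·σT_eq⁴, so T_eq⁴ = S(1−A)/(4σ).
T_eq = [1540 × 0.33 / (4 × 5.67×10⁻⁸)]^(1/4) = (2.25×10⁹)^(1/4) = 218 K.

T_eq ≈ 218 K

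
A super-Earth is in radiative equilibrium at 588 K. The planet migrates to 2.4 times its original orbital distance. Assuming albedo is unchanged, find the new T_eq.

T_eq ∝ L^(1/4) · d^(−1/2).
T′ = 588 / 2.4^(1/2) = 380 K.

T_eq ≈ 380 K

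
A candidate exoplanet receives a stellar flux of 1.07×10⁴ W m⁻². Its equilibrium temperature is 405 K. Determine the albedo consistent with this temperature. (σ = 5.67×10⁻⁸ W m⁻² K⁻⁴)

A ≈ 0.43

From T_eq⁴ = S(1−A)/(4σ): 1−A = 4σT_eq⁴/S.
1−A = 4 × 5.67×10⁻⁸ × (405)⁴ / 1.07×10⁴ = 0.570.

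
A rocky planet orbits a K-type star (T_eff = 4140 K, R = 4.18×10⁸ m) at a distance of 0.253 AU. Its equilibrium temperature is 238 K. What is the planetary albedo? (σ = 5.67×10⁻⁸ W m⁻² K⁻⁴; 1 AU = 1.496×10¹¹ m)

A ≈ 0.64

d = 0.253 AU = 3.78×10¹⁰ m.
L = 4πR_⋆²σT_⋆⁴ = 4π(4.18×10⁸)² × 5.67×10⁻⁸ × (4140)⁴ = 3.66×10²⁵ W.
S = L/(4πd²) = 2030 W m⁻².
From T_eq⁴ = S(1−A)/(4σ): 1−A = 4σT_eq⁴/S.
1−A = 4 × 5.67×10⁻⁸ × (238)⁴ / 2030 = 0.358.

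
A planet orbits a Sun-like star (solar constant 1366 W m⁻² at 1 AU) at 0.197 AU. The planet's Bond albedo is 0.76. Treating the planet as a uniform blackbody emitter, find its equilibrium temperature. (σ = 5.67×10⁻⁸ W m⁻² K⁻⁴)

Flux at 0.197 AU: S = 1366/0.197² = 3.52×10⁴ W m⁻².
Energy balance: absorbed = emitted ⇒ πR²·S(1−A) = 4πR²·σT_eq⁴, so T_eq⁴ = S(1−A)/(4σ).
T_eq = [3.52×10⁴ × 0.24 / (4 × 5.67×10⁻⁸)]^(1/4) = (3.72×10¹⁰)^(1/4) = 439 K.

T_eq ≈ 439 K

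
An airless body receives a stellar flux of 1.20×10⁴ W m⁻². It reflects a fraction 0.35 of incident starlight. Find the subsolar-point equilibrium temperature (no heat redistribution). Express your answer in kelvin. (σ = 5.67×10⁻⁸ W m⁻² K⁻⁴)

T_ss ≈ 609 K

At the subsolar point the surface absorbs S(1−A) and emits σT⁴ per unit area — no factor of 4, since only the local patch is in balance.
T = [1.20×10⁴ × 0.65 / 5.67×10⁻⁸]^(1/4) = (1.38×10¹¹)^(1/4) = 609 K.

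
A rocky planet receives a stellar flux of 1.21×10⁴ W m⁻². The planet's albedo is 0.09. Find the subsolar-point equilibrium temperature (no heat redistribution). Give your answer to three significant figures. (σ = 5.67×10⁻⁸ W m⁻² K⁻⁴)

T_ss ≈ 664 K

At the subsolar point the surface absorbs S(1−A) and emits σT⁴ per unit area — no factor of 4, since only the local patch is in balance.
T = [1.21×10⁴ × 0.91 / 5.67×10⁻⁸]^(1/4) = (1.94×10¹¹)^(1/4) = 664 K.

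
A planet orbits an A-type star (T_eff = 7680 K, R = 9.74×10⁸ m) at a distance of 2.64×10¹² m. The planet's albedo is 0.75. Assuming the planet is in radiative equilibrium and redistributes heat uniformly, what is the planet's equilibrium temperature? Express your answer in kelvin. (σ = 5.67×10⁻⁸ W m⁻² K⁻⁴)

L = 4πR_⋆²σT_⋆⁴ = 4π(9.74×10⁸)² × 5.67×10⁻⁸ × (7680)⁴ = 2.35×10²⁷ W.
S = L/(4πd²) = 26.8 W m⁻².
Energy balance: absorbed = emitted ⇒ πR²·S(1−A) = 4πR²·σT_eq⁴, so T_eq⁴ = S(1−A)/(4σ).
T_eq = [26.8 × 0.25 / (4 × 5.67×10⁻⁸)]^(1/4) = (2.96×10⁷)^(1/4) = 73.8 K.

T_eq ≈ 73.8 K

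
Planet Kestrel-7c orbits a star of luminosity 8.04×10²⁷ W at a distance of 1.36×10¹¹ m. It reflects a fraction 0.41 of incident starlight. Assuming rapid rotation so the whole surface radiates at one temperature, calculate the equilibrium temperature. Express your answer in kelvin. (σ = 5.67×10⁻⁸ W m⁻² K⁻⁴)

Flux: S = L/(4πd²) = 8.04×10²⁷/(4π×(1.36×10¹¹)²) = 3.46×10⁴ W m⁻².
Energy balance: absorbed = emitted ⇒ πR²·S(1−A) = 4πR²·σT_eq⁴, so T_eq⁴ = S(1−A)/(4σ).
T_eq = [3.46×10⁴ × 0.59 / (4 × 5.67×10⁻⁸)]^(1/4) = (9.00×10¹⁰)^(1/4) = 548 K.

T_eq ≈ 548 K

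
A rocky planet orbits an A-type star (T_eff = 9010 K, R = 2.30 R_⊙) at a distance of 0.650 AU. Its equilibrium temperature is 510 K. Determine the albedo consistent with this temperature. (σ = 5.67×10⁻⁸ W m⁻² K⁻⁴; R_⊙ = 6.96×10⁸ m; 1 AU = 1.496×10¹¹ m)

A ≈ 0.85

R_⋆ = 2.30 × 6.96×10⁸ = 1.60×10⁹ m.
d = 0.650 AU = 9.72×10¹⁰ m.
L = 4πR_⋆²σT_⋆⁴ = 4π(1.60×10⁹)² × 5.67×10⁻⁸ × (9010)⁴ = 1.20×10²⁸ W.
S = L/(4πd²) = 1.01×10⁵ W m⁻².
From T_eq⁴ = S(1−A)/(4σ): 1−A = 4σT_eq⁴/S.
1−A = 4 × 5.67×10⁻⁸ × (510)⁴ / 1.01×10⁵ = 0.152.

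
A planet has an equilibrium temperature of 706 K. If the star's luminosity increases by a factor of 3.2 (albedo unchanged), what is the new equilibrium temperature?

T_eq ∝ L^(1/4) · d^(−1/2).
T′ = 706 × 3.2^(1/4) = 944 K.

T_eq ≈ 944 K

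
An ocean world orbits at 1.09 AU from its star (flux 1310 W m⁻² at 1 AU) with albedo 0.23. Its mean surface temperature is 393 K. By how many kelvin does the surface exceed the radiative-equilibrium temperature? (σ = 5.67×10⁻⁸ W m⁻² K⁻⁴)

S = 1310/1.09² = 1103 W m⁻².
T_eq = [S(1−A)/(4σ)]^(1/4) = [1103×0.77/(4×5.67×10⁻⁸)]^(1/4) = 247.4 K.
ΔT = T_surf − T_eq = 393 − 247.4.

ΔT ≈ 145.6 K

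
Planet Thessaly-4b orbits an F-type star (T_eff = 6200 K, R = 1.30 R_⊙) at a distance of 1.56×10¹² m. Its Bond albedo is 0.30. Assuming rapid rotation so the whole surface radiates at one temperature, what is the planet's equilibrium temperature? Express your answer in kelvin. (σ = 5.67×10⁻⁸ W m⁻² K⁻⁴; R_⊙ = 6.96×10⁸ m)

R_⋆ = 1.30 × 6.96×10⁸ = 9.05×10⁸ m.
L = 4πR_⋆²σT_⋆⁴ = 4π(9.05×10⁸)² × 5.67×10⁻⁸ × (6200)⁴ = 8.62×10²⁶ W.
S = L/(4πd²) = 28.2 W m⁻².
Energy balance: absorbed = emitted ⇒ πR²·S(1−A) = 4πR²·σT_eq⁴, so T_eq⁴ = S(1−A)/(4σ).
T_eq = [28.2 × 0.70 / (4 × 5.67×10⁻⁸)]^(1/4) = (8.70×10⁷)^(1/4) = 96.6 K.

T_eq ≈ 96.6 K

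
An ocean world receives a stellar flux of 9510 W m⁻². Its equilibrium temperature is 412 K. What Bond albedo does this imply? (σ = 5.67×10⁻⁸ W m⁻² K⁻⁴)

From T_eq⁴ = S(1−A)/(4σ): 1−A = 4σT_eq⁴/S.
1−A = 4 × 5.67×10⁻⁸ × (412)⁴ / 9510 = 0.687.

A ≈ 0.31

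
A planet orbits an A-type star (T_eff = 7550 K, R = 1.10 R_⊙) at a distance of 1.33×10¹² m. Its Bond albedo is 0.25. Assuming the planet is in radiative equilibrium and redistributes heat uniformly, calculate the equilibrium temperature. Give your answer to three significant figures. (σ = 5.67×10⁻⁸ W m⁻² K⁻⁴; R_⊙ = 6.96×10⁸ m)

T_eq ≈ 119 K

R_⋆ = 1.10 × 6.96×10⁸ = 7.66×10⁸ m.
L = 4πR_⋆²σT_⋆⁴ = 4π(7.66×10⁸)² × 5.67×10⁻⁸ × (7550)⁴ = 1.36×10²⁷ W.
S = L/(4πd²) = 61.0 W m⁻².
Energy balance: absorbed = emitted ⇒ πR²·S(1−A) = 4πR²·σT_eq⁴, so T_eq⁴ = S(1−A)/(4σ).
T_eq = [61.0 × 0.75 / (4 × 5.67×10⁻⁸)]^(1/4) = (2.02×10⁸)^(1/4) = 119 K.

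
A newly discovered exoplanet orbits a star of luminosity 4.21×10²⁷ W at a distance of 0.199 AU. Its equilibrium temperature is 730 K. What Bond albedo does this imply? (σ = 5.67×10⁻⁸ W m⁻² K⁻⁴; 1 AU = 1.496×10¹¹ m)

A ≈ 0.83

d = 0.199 AU = 2.98×10¹⁰ m.
Flux: S = L/(4πd²) = 4.21×10²⁷/(4π×(2.98×10¹⁰)²) = 3.78×10⁵ W m⁻².
From T_eq⁴ = S(1−A)/(4σ): 1−A = 4σT_eq⁴/S.
1−A = 4 × 5.67×10⁻⁸ × (730)⁴ / 3.78×10⁵ = 0.170.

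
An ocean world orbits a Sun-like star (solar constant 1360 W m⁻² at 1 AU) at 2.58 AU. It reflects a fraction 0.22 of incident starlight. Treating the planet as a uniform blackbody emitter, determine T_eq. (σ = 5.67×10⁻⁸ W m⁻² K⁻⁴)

Flux at 2.58 AU: S = 1360/2.58² = 204 W m⁻².
Energy balance: absorbed = emitted ⇒ πR²·S(1−A) = 4πR²·σT_eq⁴, so T_eq⁴ = S(1−A)/(4σ).
T_eq = [204 × 0.78 / (4 × 5.67×10⁻⁸)]^(1/4) = (7.03×10⁸)^(1/4) = 163 K.

T_eq ≈ 163 K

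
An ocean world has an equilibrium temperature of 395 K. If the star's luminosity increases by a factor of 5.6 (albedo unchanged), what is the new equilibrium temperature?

T_eq ∝ L^(1/4) · d^(−1/2).
T′ = 395 × 5.6^(1/4) = 608 K.

T_eq ≈ 608 K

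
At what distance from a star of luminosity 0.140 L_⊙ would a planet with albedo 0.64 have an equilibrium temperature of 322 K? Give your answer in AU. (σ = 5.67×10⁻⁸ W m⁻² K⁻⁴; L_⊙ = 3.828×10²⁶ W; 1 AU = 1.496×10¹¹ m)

L = 0.140 × 3.828×10²⁶ = 5.36×10²⁵ W.
From T_eq⁴ = L(1−A)/(16πσd²): d = √[L(1−A)/(16πσT_eq⁴)].
d = √[5.36×10²⁵ × 0.36 / (16π × 5.67×10⁻⁸ × (322)⁴)] = 2.51×10¹⁰ m = 0.168 AU.

d ≈ 0.168 AU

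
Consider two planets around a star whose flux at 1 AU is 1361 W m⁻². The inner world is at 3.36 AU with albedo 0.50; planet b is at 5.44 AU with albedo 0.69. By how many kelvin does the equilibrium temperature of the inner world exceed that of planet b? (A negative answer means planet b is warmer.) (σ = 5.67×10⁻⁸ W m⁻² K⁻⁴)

T_eq = [S₀(1−A)/(4σd²)]^(1/4), so T ∝ (1−A)^(1/4) / √d.
T₁ = [1361×0.50/(4×5.67×10⁻⁸×3.36²)]^(1/4) = 127.68 K.
T₂ = [1361×0.31/(4×5.67×10⁻⁸×5.44²)]^(1/4) = 89.04 K.

ΔT ≈ 38.6 K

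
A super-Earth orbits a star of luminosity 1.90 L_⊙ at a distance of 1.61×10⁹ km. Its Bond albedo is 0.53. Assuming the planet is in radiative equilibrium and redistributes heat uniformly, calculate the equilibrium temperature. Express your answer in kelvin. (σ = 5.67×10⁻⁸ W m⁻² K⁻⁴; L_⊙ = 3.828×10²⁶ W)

T_eq ≈ 82.5 K

d = 1.61×10⁹ km = 1.61×10¹² m.
L = 1.90 × 3.828×10²⁶ = 7.27×10²⁶ W.
Flux: S = L/(4πd²) = 7.27×10²⁶/(4π×(1.61×10¹²)²) = 22.3 W m⁻².
Energy balance: absorbed = emitted ⇒ πR²·S(1−A) = 4πR²·σT_eq⁴, so T_eq⁴ = S(1−A)/(4σ).
T_eq = [22.3 × 0.47 / (4 × 5.67×10⁻⁸)]^(1/4) = (4.63×10⁷)^(1/4) = 82.5 K.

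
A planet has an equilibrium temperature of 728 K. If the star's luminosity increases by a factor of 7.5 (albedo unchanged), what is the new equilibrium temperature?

T_eq ∝ L^(1/4) · d^(−1/2).
T′ = 728 × 7.5^(1/4) = 1200 K.

T_eq ≈ 1200 K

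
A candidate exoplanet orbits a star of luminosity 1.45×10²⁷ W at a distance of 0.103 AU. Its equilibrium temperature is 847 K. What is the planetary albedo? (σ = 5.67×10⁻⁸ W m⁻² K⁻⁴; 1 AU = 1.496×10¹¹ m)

d = 0.103 AU = 1.54×10¹⁰ m.
Flux: S = L/(4πd²) = 1.45×10²⁷/(4π×(1.54×10¹⁰)²) = 4.86×10⁵ W m⁻².
From T_eq⁴ = S(1−A)/(4σ): 1−A = 4σT_eq⁴/S.
1−A = 4 × 5.67×10⁻⁸ × (847)⁴ / 4.86×10⁵ = 0.240.

A ≈ 0.76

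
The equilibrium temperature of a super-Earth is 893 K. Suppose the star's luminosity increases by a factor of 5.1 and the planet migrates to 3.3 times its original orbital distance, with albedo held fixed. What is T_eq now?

T_eq ≈ 739 K

T_eq ∝ L^(1/4) · d^(−1/2).
T′ = 893 × 5.1^(1/4) / 3.3^(1/2) = 739 K.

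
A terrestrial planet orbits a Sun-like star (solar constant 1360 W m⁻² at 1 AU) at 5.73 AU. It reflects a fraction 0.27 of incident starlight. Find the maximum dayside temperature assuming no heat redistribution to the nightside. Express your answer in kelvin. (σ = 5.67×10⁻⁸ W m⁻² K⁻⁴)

T_ss ≈ 152 K

Flux at 5.73 AU: S = 1360/5.73² = 41.4 W m⁻².
With no redistribution each surface element balances locally: S(1−A) = σT⁴.
T = [41.4 × 0.73 / 5.67×10⁻⁸]^(1/4) = (5.33×10⁸)^(1/4) = 152 K.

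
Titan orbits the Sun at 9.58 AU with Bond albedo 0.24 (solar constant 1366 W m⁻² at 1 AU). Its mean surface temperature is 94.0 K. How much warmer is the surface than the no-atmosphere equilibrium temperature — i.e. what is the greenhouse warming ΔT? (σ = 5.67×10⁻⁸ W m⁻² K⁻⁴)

ΔT ≈ 10.0 K

S = 1366/9.58² = 14.88 W m⁻².
T_eq = [S(1−A)/(4σ)]^(1/4) = [14.88×0.76/(4×5.67×10⁻⁸)]^(1/4) = 84.0 K.
ΔT = T_surf − T_eq = 94 − 84.0.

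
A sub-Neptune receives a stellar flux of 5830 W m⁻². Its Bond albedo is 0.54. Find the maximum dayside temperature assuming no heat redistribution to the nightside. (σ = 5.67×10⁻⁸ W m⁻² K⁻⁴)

With no redistribution each surface element balances locally: S(1−A) = σT⁴.
T = [5830 × 0.46 / 5.67×10⁻⁸]^(1/4) = (4.73×10¹⁰)^(1/4) = 466 K.

T_ss ≈ 466 K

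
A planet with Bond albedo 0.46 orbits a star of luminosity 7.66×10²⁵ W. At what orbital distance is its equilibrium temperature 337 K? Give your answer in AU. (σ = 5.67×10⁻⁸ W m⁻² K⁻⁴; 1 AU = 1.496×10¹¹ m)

d ≈ 0.224 AU

From T_eq⁴ = L(1−A)/(16πσd²): d = √[L(1−A)/(16πσT_eq⁴)].
d = √[7.66×10²⁵ × 0.54 / (16π × 5.67×10⁻⁸ × (337)⁴)] = 3.35×10¹⁰ m = 0.224 AU.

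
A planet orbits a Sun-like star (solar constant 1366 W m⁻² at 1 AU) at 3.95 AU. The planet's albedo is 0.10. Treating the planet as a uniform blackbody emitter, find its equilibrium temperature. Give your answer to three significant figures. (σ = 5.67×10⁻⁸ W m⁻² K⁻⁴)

Flux at 3.95 AU: S = 1366/3.95² = 87.6 W m⁻².
Energy balance: absorbed = emitted ⇒ πR²·S(1−A) = 4πR²·σT_eq⁴, so T_eq⁴ = S(1−A)/(4σ).
T_eq = [87.6 × 0.90 / (4 × 5.67×10⁻⁸)]^(1/4) = (3.47×10⁸)^(1/4) = 137 K.

T_eq ≈ 137 K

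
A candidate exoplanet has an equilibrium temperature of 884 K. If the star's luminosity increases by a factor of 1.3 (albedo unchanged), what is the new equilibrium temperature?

T_eq ∝ L^(1/4) · d^(−1/2).
T′ = 884 × 1.3^(1/4) = 944 K.

T_eq ≈ 944 K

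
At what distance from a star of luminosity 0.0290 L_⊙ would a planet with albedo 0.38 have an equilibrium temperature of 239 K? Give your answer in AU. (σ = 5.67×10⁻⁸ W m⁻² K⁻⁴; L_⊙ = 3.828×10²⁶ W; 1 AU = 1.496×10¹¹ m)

d ≈ 0.182 AU

L = 0.0290 × 3.828×10²⁶ = 1.11×10²⁵ W.
From T_eq⁴ = L(1−A)/(16πσd²): d = √[L(1−A)/(16πσT_eq⁴)].
d = √[1.11×10²⁵ × 0.62 / (16π × 5.67×10⁻⁸ × (239)⁴)] = 2.72×10¹⁰ m = 0.182 AU.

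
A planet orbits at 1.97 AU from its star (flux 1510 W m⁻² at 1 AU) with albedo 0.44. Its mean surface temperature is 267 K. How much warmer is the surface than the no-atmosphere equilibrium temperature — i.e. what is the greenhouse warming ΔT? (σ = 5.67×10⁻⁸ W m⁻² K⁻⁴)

S = 1510/1.97² = 389.1 W m⁻².
T_eq = [S(1−A)/(4σ)]^(1/4) = [389.1×0.56/(4×5.67×10⁻⁸)]^(1/4) = 176.1 K.
ΔT = T_surf − T_eq = 267 − 176.1.

ΔT ≈ 90.9 K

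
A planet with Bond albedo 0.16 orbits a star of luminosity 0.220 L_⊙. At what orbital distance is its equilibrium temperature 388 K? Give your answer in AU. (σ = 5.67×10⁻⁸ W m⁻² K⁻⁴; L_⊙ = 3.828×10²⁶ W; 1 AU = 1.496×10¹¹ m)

d ≈ 0.221 AU

L = 0.220 × 3.828×10²⁶ = 8.42×10²⁵ W.
From T_eq⁴ = L(1−A)/(16πσd²): d = √[L(1−A)/(16πσT_eq⁴)].
d = √[8.42×10²⁵ × 0.84 / (16π × 5.67×10⁻⁸ × (388)⁴)] = 3.31×10¹⁰ m = 0.221 AU.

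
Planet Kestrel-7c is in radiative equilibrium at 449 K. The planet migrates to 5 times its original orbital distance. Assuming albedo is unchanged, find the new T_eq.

T_eq ∝ L^(1/4) · d^(−1/2).
T′ = 449 / 5^(1/2) = 201 K.

T_eq ≈ 201 K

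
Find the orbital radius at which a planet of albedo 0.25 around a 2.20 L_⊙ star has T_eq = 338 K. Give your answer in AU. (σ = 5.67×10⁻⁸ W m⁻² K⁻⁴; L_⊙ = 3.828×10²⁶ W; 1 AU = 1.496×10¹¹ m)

d ≈ 0.871 AU

L = 2.20 × 3.828×10²⁶ = 8.42×10²⁶ W.
From T_eq⁴ = L(1−A)/(16πσd²): d = √[L(1−A)/(16πσT_eq⁴)].
d = √[8.42×10²⁶ × 0.75 / (16π × 5.67×10⁻⁸ × (338)⁴)] = 1.30×10¹¹ m = 0.871 AU.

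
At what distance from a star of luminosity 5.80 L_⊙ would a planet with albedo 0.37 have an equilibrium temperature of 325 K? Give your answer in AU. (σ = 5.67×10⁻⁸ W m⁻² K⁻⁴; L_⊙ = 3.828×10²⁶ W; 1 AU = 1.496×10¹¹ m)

d ≈ 1.40 AU

L = 5.80 × 3.828×10²⁶ = 2.22×10²⁷ W.
From T_eq⁴ = L(1−A)/(16πσd²): d = √[L(1−A)/(16πσT_eq⁴)].
d = √[2.22×10²⁷ × 0.63 / (16π × 5.67×10⁻⁸ × (325)⁴)] = 2.10×10¹¹ m = 1.40 AU.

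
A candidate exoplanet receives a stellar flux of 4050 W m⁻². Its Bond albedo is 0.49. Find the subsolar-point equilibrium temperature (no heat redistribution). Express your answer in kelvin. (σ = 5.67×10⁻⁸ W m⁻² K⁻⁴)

T_ss ≈ 437 K

At the subsolar point the surface absorbs S(1−A) and emits σT⁴ per unit area — no factor of 4, since only the local patch is in balance.
T = [4050 × 0.51 / 5.67×10⁻⁸]^(1/4) = (3.64×10¹⁰)^(1/4) = 437 K.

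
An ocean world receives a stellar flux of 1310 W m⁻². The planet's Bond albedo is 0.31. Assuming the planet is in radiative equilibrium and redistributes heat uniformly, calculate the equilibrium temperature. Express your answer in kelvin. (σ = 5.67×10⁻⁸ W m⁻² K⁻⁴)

T_eq ≈ 251 K

Energy balance: absorbed = emitted ⇒ πR²·S(1−A) = 4πR²·σT_eq⁴, so T_eq⁴ = S(1−A)/(4σ).
T_eq = [1310 × 0.69 / (4 × 5.67×10⁻⁸)]^(1/4) = (3.99×10⁹)^(1/4) = 251 K.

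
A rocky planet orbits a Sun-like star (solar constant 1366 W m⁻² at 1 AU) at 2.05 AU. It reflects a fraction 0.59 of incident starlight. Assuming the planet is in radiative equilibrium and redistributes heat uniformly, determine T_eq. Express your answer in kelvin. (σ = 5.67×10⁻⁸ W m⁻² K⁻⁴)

T_eq ≈ 156 K

Flux at 2.05 AU: S = 1366/2.05² = 325 W m⁻².
Energy balance: absorbed = emitted ⇒ πR²·S(1−A) = 4πR²·σT_eq⁴, so T_eq⁴ = S(1−A)/(4σ).
T_eq = [325 × 0.41 / (4 × 5.67×10⁻⁸)]^(1/4) = (5.88×10⁸)^(1/4) = 156 K.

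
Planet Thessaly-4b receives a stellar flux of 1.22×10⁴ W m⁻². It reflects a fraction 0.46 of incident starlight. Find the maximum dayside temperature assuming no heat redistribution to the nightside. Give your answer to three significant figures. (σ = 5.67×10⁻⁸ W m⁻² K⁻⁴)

T_ss ≈ 584 K

With no redistribution each surface element balances locally: S(1−A) = σT⁴.
T = [1.22×10⁴ × 0.54 / 5.67×10⁻⁸]^(1/4) = (1.16×10¹¹)^(1/4) = 584 K.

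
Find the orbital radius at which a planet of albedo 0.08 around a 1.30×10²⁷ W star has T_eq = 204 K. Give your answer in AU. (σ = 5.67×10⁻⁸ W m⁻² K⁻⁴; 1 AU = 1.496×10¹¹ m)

d ≈ 3.29 AU

From T_eq⁴ = L(1−A)/(16πσd²): d = √[L(1−A)/(16πσT_eq⁴)].
d = √[1.30×10²⁷ × 0.92 / (16π × 5.67×10⁻⁸ × (204)⁴)] = 4.92×10¹¹ m = 3.29 AU.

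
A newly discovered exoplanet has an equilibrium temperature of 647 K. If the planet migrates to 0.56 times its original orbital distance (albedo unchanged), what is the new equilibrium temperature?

T_eq ≈ 865 K

T_eq ∝ L^(1/4) · d^(−1/2).
T′ = 647 / 0.56^(1/2) = 865 K.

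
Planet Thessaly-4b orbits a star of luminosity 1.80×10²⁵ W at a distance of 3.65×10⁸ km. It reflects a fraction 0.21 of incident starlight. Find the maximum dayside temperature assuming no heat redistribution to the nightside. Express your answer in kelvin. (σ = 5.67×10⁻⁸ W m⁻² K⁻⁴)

T_ss ≈ 111 K

d = 3.65×10⁸ km = 3.65×10¹¹ m.
Flux: S = L/(4πd²) = 1.80×10²⁵/(4π×(3.65×10¹¹)²) = 10.8 W m⁻².
With no redistribution each surface element balances locally: S(1−A) = σT⁴.
T = [10.8 × 0.79 / 5.67×10⁻⁸]^(1/4) = (1.50×10⁸)^(1/4) = 111 K.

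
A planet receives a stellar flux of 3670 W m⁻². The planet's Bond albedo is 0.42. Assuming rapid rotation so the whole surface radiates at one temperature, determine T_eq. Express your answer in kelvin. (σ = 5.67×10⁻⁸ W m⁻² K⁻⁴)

Energy balance: absorbed = emitted ⇒ πR²·S(1−A) = 4πR²·σT_eq⁴, so T_eq⁴ = S(1−A)/(4σ).
T_eq = [3670 × 0.58 / (4 × 5.67×10⁻⁸)]^(1/4) = (9.39×10⁹)^(1/4) = 311 K.

T_eq ≈ 311 K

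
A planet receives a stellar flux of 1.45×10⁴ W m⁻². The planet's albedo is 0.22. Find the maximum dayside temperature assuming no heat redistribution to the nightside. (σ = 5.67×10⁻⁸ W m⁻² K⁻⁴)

With no redistribution each surface element balances locally: S(1−A) = σT⁴.
T = [1.45×10⁴ × 0.78 / 5.67×10⁻⁸]^(1/4) = (1.99×10¹¹)^(1/4) = 668 K.

T_ss ≈ 668 K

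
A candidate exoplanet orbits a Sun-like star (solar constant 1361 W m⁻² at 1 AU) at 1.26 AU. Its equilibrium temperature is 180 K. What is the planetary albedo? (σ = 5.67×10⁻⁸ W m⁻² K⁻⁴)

Flux at 1.26 AU: S = 1361/1.26² = 857 W m⁻².
From T_eq⁴ = S(1−A)/(4σ): 1−A = 4σT_eq⁴/S.
1−A = 4 × 5.67×10⁻⁸ × (180)⁴ / 857 = 0.278.

A ≈ 0.72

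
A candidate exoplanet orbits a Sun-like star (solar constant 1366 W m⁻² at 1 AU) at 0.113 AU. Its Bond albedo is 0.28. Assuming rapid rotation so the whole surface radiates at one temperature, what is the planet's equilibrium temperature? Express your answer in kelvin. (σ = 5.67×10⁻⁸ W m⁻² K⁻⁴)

Flux at 0.113 AU: S = 1366/0.113² = 1.07×10⁵ W m⁻².
Energy balance: absorbed = emitted ⇒ πR²·S(1−A) = 4πR²·σT_eq⁴, so T_eq⁴ = S(1−A)/(4σ).
T_eq = [1.07×10⁵ × 0.72 / (4 × 5.67×10⁻⁸)]^(1/4) = (3.40×10¹¹)^(1/4) = 763 K.

T_eq ≈ 763 K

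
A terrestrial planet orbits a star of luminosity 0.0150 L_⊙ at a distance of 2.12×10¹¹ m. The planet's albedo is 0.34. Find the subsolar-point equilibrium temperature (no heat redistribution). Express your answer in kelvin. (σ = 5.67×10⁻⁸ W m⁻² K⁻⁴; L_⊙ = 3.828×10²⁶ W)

T_ss ≈ 104 K

L = 0.0150 × 3.828×10²⁶ = 5.74×10²⁴ W.
Flux: S = L/(4πd²) = 5.74×10²⁴/(4π×(2.12×10¹¹)²) = 10.2 W m⁻².
At the subsolar point the surface absorbs S(1−A) and emits σT⁴ per unit area — no factor of 4, since only the local patch is in balance.
T = [10.2 × 0.66 / 5.67×10⁻⁸]^(1/4) = (1.18×10⁸)^(1/4) = 104 K.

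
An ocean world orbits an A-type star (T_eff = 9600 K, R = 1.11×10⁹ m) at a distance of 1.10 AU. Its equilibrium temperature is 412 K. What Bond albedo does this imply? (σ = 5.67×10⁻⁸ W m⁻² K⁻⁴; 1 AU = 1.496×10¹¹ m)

d = 1.10 AU = 1.65×10¹¹ m.
L = 4πR_⋆²σT_⋆⁴ = 4π(1.11×10⁹)² × 5.67×10⁻⁸ × (9600)⁴ = 7.46×10²⁷ W.
S = L/(4πd²) = 2.19×10⁴ W m⁻².
From T_eq⁴ = S(1−A)/(4σ): 1−A = 4σT_eq⁴/S.
1−A = 4 × 5.67×10⁻⁸ × (412)⁴ / 2.19×10⁴ = 0.298.

A ≈ 0.70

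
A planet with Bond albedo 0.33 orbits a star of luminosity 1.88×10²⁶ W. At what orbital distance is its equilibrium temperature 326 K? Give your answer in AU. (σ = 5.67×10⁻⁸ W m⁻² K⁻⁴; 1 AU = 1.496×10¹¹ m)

From T_eq⁴ = L(1−A)/(16πσd²): d = √[L(1−A)/(16πσT_eq⁴)].
d = √[1.88×10²⁶ × 0.67 / (16π × 5.67×10⁻⁸ × (326)⁴)] = 6.26×10¹⁰ m = 0.418 AU.

d ≈ 0.418 AU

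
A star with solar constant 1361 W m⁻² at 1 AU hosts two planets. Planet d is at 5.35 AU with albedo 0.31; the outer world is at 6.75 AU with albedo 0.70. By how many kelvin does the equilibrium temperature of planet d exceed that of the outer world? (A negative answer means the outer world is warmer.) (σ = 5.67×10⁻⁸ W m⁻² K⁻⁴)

T_eq = [S₀(1−A)/(4σd²)]^(1/4), so T ∝ (1−A)^(1/4) / √d.
T₁ = [1361×0.69/(4×5.67×10⁻⁸×5.35²)]^(1/4) = 109.67 K.
T₂ = [1361×0.30/(4×5.67×10⁻⁸×6.75²)]^(1/4) = 79.28 K.

ΔT ≈ 30.4 K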